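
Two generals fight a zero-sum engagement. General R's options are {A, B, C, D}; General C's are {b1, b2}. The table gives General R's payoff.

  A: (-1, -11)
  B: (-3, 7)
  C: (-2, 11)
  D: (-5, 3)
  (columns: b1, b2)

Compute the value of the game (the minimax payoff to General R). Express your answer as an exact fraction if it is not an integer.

Row minima: A → -11, B → -3, C → -2, D → -5; maximin = -2.
Column maxima: b1 → -1, b2 → 11; minimax = -1.
-2 ≠ -1, so there is no saddle point; optimal play is mixed.
B is strictly dominated by C, so General R never plays it.
D is strictly dominated by C, so General R never plays it.
On the remaining 2×2 (A, C vs b1, b2):
Let General R play A with probability p. Expected payoff against b1: (-1)p + (-2)(1−p) = p − 2; against b2: (-11)p + 11(1−p) = −22p + 11.
Setting these equal: p − 2 = −22p + 11 ⇒ 23p = 13 ⇒ p = 13/23, and the value is (1)·(13/23) − 2 = -33/23.
For General C: with q = P(b1), equating A's and C's payoffs gives 10q − 11 = −13q + 11 ⇒ q = 22/23.

-33/23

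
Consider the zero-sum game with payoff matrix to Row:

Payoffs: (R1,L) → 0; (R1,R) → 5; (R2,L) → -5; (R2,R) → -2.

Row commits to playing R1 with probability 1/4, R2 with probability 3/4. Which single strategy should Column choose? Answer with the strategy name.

If Column plays L, Row's expected payoff is (1/4)·0 + (3/4)·(-5) = -15/4.
If Column plays R, Row's expected payoff is (1/4)·5 + (3/4)·(-2) = -1/4.
Column minimizes Row's payoff; the smallest is -15/4, so the best response is L.

L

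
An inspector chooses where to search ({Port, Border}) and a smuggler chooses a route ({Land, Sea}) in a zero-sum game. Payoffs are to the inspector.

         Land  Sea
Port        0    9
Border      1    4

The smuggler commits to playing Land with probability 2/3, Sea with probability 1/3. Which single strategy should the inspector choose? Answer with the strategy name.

Port

Expected payoff of Port: (2/3)·0 + (1/3)·9 = 3.
Expected payoff of Border: (2/3)·1 + (1/3)·4 = 2.
The largest is 3, so the inspector's best response is Port.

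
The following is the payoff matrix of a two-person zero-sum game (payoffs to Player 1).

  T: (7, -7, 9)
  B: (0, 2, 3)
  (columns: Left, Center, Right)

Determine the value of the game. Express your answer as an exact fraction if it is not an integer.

Row minima: T → -7, B → 0; maximin = 0.
Column maxima: Left → 7, Center → 2, Right → 9; minimax = 2.
0 ≠ 2, so there is no saddle point; optimal play is mixed.
Right is strictly dominated by Left (it gives Player 1 strictly more in every row), so Player 2 never plays it.
On the remaining 2×2 (T, B vs Left, Center):
Let Player 1 play T with probability p. Expected payoff against Left: 7p + 0(1−p) = 7p; against Center: (-7)p + 2(1−p) = −9p + 2.
Setting these equal: 7p = −9p + 2 ⇒ 16p = 2 ⇒ p = 1/8, and the value is (7)·(1/8) = 7/8.
For Player 2: with q = P(Left), equating T's and B's payoffs gives 14q − 7 = −2q + 2 ⇒ q = 9/16.

7/8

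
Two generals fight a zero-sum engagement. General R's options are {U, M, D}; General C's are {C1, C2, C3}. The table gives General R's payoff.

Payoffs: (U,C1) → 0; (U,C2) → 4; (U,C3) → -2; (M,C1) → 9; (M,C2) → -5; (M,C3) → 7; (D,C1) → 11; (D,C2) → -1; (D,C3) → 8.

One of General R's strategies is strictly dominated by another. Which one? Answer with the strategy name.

D gives a strictly higher payoff than M against every column: 11 > 9, -1 > -5, 8 > 7.
So M is strictly dominated and General R never plays it.

M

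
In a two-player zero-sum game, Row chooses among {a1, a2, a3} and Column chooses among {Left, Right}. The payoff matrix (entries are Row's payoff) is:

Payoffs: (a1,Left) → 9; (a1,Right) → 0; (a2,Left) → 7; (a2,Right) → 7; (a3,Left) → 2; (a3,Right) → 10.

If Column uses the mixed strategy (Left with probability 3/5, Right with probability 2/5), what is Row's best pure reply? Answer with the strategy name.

Expected payoff of a1: (3/5)·9 + (2/5)·0 = 27/5.
Expected payoff of a2: (3/5)·7 + (2/5)·7 = 7.
Expected payoff of a3: (3/5)·2 + (2/5)·10 = 26/5.
The largest is 7, so Row's best response is a2.

a2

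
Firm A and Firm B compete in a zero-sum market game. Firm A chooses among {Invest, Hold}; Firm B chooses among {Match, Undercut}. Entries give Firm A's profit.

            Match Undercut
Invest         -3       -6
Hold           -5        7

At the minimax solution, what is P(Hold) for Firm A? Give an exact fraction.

Row minima: Invest → -6, Hold → -5; maximin = -5.
Column maxima: Match → -3, Undercut → 7; minimax = -3.
-5 ≠ -3, so there is no saddle point; optimal play is mixed.
Let Firm A play Invest with probability p. Expected payoff against Match: (-3)p + (-5)(1−p) = 2p − 5; against Undercut: (-6)p + 7(1−p) = −13p + 7.
Setting these equal: 2p − 5 = −13p + 7 ⇒ 15p = 12 ⇒ p = 4/5, and the value is (2)·(4/5) − 5 = -17/5.
For Firm B: with q = P(Match), equating Invest's and Hold's payoffs gives 3q − 6 = −12q + 7 ⇒ q = 13/15.

1/5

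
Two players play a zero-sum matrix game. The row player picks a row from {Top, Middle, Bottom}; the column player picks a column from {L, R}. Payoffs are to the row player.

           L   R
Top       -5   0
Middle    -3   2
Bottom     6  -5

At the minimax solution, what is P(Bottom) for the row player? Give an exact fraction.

Row minima: Top → -5, Middle → -3, Bottom → -5; maximin = -3.
Column maxima: L → 6, R → 2; minimax = 2.
-3 ≠ 2, so there is no saddle point; optimal play is mixed.
Top is strictly dominated by Middle, so the row player never plays it.
On the remaining 2×2 (Middle, Bottom vs L, R):
Let the row player play Middle with probability p. Expected payoff against L: (-3)p + 6(1−p) = −9p + 6; against R: 2p + (-5)(1−p) = 7p − 5.
Setting these equal: −9p + 6 = 7p − 5 ⇒ −16p = -11 ⇒ p = 11/16, and the value is (-9)·(11/16) + 6 = -3/16.
For the column player: with q = P(L), equating Middle's and Bottom's payoffs gives −5q + 2 = 11q − 5 ⇒ q = 7/16.

5/16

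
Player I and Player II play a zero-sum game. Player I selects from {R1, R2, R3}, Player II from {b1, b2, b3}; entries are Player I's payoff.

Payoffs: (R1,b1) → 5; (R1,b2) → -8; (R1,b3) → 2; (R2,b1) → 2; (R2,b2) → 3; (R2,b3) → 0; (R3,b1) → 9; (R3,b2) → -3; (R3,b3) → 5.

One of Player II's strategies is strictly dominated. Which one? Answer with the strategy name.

b1

b3 holds Player I's payoff strictly below b1 in every row: 2 < 5, 0 < 2, 5 < 9.
So b1 is strictly dominated for Player II.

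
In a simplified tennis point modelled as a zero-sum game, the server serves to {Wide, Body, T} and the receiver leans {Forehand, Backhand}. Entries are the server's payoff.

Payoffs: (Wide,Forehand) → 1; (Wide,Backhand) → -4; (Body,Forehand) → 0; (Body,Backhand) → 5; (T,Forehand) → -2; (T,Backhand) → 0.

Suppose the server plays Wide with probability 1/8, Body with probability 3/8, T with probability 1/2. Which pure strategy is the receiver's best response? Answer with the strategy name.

Forehand

If the receiver plays Forehand, the server's expected payoff is (1/8)·1 + (3/8)·0 + (1/2)·(-2) = -7/8.
If the receiver plays Backhand, the server's expected payoff is (1/8)·(-4) + (3/8)·5 + (1/2)·0 = 11/8.
The receiver minimizes the server's payoff; the smallest is -7/8, so the best response is Forehand.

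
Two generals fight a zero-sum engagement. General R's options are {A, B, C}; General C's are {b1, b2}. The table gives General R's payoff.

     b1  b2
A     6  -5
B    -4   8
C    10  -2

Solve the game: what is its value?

Row minima: A → -5, B → -4, C → -2; maximin = -2.
Column maxima: b1 → 10, b2 → 8; minimax = 8.
-2 ≠ 8, so there is no saddle point; optimal play is mixed.
A is strictly dominated by C, so General R never plays it.
On the remaining 2×2 (B, C vs b1, b2):
Let General R play B with probability p. Expected payoff against b1: (-4)p + 10(1−p) = −14p + 10; against b2: 8p + (-2)(1−p) = 10p − 2.
Setting these equal: −14p + 10 = 10p − 2 ⇒ −24p = -12 ⇒ p = 1/2, and the value is (-14)·(1/2) + 10 = 3.
For General C: with q = P(b1), equating B's and C's payoffs gives −12q + 8 = 12q − 2 ⇒ q = 5/12.

3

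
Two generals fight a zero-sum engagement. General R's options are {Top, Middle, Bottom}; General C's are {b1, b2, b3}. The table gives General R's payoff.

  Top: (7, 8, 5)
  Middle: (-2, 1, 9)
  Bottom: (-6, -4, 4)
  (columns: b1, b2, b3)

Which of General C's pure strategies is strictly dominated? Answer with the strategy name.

b2

b1 holds General R's payoff strictly below b2 in every row: 7 < 8, -2 < 1, -6 < -4.
So b2 is strictly dominated for General C.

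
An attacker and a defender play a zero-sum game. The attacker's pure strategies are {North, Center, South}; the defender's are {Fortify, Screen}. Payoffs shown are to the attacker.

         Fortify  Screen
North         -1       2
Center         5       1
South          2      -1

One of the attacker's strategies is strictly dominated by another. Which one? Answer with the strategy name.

Center gives a strictly higher payoff than South against every column: 5 > 2, 1 > -1.
So South is strictly dominated and the attacker never plays it.

South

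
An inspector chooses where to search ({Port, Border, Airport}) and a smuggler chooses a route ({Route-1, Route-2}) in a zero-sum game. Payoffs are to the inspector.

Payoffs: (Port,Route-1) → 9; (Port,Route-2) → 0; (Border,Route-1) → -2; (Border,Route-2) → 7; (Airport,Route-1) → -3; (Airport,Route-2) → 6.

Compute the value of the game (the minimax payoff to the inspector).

7/2

Row minima: Port → 0, Border → -2, Airport → -3; maximin = 0.
Column maxima: Route-1 → 9, Route-2 → 7; minimax = 7.
0 ≠ 7, so there is no saddle point; optimal play is mixed.
Airport is strictly dominated by Border, so the inspector never plays it.
On the remaining 2×2 (Port, Border vs Route-1, Route-2):
Let the inspector play Port with probability p. Expected payoff against Route-1: 9p + (-2)(1−p) = 11p − 2; against Route-2: 0p + 7(1−p) = −7p + 7.
Setting these equal: 11p − 2 = −7p + 7 ⇒ 18p = 9 ⇒ p = 1/2, and the value is (11)·(1/2) − 2 = 7/2.
For the smuggler: with q = P(Route-1), equating Port's and Border's payoffs gives 9q = −9q + 7 ⇒ q = 7/18.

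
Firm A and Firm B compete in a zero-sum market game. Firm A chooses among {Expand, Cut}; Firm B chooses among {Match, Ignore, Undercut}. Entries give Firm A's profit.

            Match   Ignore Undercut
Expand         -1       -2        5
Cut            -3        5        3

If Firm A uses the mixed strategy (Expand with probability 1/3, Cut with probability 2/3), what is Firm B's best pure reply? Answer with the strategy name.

Match

If Firm B plays Match, Firm A's expected payoff is (1/3)·(-1) + (2/3)·(-3) = -7/3.
If Firm B plays Ignore, Firm A's expected payoff is (1/3)·(-2) + (2/3)·5 = 8/3.
If Firm B plays Undercut, Firm A's expected payoff is (1/3)·5 + (2/3)·3 = 11/3.
Firm B minimizes Firm A's payoff; the smallest is -7/3, so the best response is Match.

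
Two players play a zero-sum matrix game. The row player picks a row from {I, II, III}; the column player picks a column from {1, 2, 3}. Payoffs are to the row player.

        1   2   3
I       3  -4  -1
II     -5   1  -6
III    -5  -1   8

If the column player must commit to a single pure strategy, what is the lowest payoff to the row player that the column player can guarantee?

1

Column maxima: 1 → 3, 2 → 1, 3 → 8.
The smallest of these is 1.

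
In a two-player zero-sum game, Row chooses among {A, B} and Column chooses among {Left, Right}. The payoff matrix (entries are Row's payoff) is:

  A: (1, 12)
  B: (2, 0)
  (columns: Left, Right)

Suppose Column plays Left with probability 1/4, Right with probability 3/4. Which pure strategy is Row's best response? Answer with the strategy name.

A

Expected payoff of A: (1/4)·1 + (3/4)·12 = 37/4.
Expected payoff of B: (1/4)·2 + (3/4)·0 = 1/2.
The largest is 37/4, so Row's best response is A.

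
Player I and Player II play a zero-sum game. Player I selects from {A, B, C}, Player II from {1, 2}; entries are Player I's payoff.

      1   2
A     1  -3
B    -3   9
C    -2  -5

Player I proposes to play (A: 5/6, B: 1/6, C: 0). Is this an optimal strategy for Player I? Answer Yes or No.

Against 1 this mix gives (5/6)·1 + (1/6)·(-3) = 1/3.
Against 2 this mix gives (5/6)·(-3) + (1/6)·9 = -1.
Player II will play 2, holding Player I to -1. Shifting weight toward the row that does better against 2 would raise this floor (the equalizing mix achieves 0 against both 2 and 1), so the proposed strategy is not optimal.

No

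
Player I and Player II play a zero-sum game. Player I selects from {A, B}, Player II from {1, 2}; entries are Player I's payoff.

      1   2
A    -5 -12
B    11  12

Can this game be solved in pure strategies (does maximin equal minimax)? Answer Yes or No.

Row minima: A → -12, B → 11; maximin = 11.
Column maxima: 1 → 11, 2 → 12; minimax = 11.
maximin = minimax = 11, so a saddle point exists.

Yes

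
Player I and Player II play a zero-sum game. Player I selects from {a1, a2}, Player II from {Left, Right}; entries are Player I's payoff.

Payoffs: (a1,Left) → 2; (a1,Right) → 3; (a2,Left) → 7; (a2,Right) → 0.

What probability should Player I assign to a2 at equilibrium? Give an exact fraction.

Row minima: a1 → 2, a2 → 0; maximin = 2.
Column maxima: Left → 7, Right → 3; minimax = 3.
2 ≠ 3, so there is no saddle point; optimal play is mixed.
Let Player I play a1 with probability p. Expected payoff against Left: 2p + 7(1−p) = −5p + 7; against Right: 3p + 0(1−p) = 3p.
Setting these equal: −5p + 7 = 3p ⇒ −8p = -7 ⇒ p = 7/8, and the value is (-5)·(7/8) + 7 = 21/8.
For Player II: with q = P(Left), equating a1's and a2's payoffs gives −q + 3 = 7q ⇒ q = 3/8.

1/8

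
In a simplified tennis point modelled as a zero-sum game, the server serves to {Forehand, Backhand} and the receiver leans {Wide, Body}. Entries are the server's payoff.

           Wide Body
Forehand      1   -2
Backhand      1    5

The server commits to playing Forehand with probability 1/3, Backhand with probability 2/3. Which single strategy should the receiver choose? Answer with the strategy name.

If the receiver plays Wide, the server's expected payoff is (1/3)·1 + (2/3)·1 = 1.
If the receiver plays Body, the server's expected payoff is (1/3)·(-2) + (2/3)·5 = 8/3.
The receiver minimizes the server's payoff; the smallest is 1, so the best response is Wide.

Wide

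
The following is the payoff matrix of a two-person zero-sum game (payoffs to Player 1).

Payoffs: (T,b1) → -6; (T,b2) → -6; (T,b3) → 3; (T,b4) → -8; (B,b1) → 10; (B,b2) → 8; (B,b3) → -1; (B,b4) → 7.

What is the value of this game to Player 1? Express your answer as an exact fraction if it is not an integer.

13/19

Row minima: T → -8, B → -1; maximin = -1.
Column maxima: b1 → 10, b2 → 8, b3 → 3, b4 → 7; minimax = 3.
-1 ≠ 3, so there is no saddle point; optimal play is mixed.
b1 is strictly dominated by b4 (it gives Player 1 strictly more in every row), so Player 2 never plays it.
b2 is strictly dominated by b4 (it gives Player 1 strictly more in every row), so Player 2 never plays it.
On the remaining 2×2 (T, B vs b3, b4):
Let Player 1 play T with probability p. Expected payoff against b3: 3p + (-1)(1−p) = 4p − 1; against b4: (-8)p + 7(1−p) = −15p + 7.
Setting these equal: 4p − 1 = −15p + 7 ⇒ 19p = 8 ⇒ p = 8/19, and the value is (4)·(8/19) − 1 = 13/19.
For Player 2: with q = P(b3), equating T's and B's payoffs gives 11q − 8 = −8q + 7 ⇒ q = 15/19.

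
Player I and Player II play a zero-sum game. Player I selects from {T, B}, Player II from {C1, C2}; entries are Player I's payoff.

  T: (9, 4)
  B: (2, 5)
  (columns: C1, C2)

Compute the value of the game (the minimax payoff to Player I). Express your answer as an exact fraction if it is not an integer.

37/8

Row minima: T → 4, B → 2; maximin = 4.
Column maxima: C1 → 9, C2 → 5; minimax = 5.
4 ≠ 5, so there is no saddle point; optimal play is mixed.
Let Player I play T with probability p. Expected payoff against C1: 9p + 2(1−p) = 7p + 2; against C2: 4p + 5(1−p) = −p + 5.
Setting these equal: 7p + 2 = −p + 5 ⇒ 8p = 3 ⇒ p = 3/8, and the value is (7)·(3/8) + 2 = 37/8.
For Player II: with q = P(C1), equating T's and B's payoffs gives 5q + 4 = −3q + 5 ⇒ q = 1/8.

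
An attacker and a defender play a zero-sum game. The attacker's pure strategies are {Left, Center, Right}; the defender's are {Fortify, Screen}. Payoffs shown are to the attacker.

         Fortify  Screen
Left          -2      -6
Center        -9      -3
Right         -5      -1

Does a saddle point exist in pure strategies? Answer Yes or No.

No

Row minima: Left → -6, Center → -9, Right → -5; maximin = -5.
Column maxima: Fortify → -2, Screen → -1; minimax = -2.
-5 ≠ -2, so no pure-strategy equilibrium exists.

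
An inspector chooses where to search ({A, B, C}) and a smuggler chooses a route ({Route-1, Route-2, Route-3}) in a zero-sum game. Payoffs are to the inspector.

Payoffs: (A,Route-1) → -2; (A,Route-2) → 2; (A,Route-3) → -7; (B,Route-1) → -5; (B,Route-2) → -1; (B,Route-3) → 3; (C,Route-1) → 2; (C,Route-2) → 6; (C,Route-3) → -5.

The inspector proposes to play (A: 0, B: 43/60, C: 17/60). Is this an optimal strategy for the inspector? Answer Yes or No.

Against Route-1 this mix gives (43/60)·(-5) + (17/60)·2 = -181/60.
Against Route-2 this mix gives (43/60)·(-1) + (17/60)·6 = 59/60.
Against Route-3 this mix gives (43/60)·3 + (17/60)·(-5) = 11/15.
The smuggler will play Route-1, holding the inspector to -181/60. Shifting weight toward the row that does better against Route-1 would raise this floor (the equalizing mix achieves -19/15 against both Route-1 and Route-3), so the proposed strategy is not optimal.

No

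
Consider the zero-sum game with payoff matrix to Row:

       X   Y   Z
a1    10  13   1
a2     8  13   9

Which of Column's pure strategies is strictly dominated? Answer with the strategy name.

X holds Row's payoff strictly below Y in every row: 10 < 13, 8 < 13.
So Y is strictly dominated for Column.

Y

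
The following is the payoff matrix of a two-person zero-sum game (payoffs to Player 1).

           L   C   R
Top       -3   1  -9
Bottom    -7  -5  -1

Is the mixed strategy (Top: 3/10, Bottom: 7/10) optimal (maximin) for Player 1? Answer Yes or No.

Against L this mix gives (3/10)·(-3) + (7/10)·(-7) = -29/5.
Against C this mix gives (3/10)·1 + (7/10)·(-5) = -16/5.
Against R this mix gives (3/10)·(-9) + (7/10)·(-1) = -17/5.
Player 2 will play L, holding Player 1 to -29/5. Shifting weight toward the row that does better against L would raise this floor (the equalizing mix achieves -5 against both L and R), so the proposed strategy is not optimal.

No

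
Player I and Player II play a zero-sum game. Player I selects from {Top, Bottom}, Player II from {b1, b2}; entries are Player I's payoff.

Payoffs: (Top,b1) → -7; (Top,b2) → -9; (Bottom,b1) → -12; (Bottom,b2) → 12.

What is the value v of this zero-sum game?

Row minima: Top → -9, Bottom → -12; maximin = -9.
Column maxima: b1 → -7, b2 → 12; minimax = -7.
-9 ≠ -7, so there is no saddle point; optimal play is mixed.
Let Player I play Top with probability p. Expected payoff against b1: (-7)p + (-12)(1−p) = 5p − 12; against b2: (-9)p + 12(1−p) = −21p + 12.
Setting these equal: 5p − 12 = −21p + 12 ⇒ 26p = 24 ⇒ p = 12/13, and the value is (5)·(12/13) − 12 = -96/13.
For Player II: with q = P(b1), equating Top's and Bottom's payoffs gives 2q − 9 = −24q + 12 ⇒ q = 21/26.

-96/13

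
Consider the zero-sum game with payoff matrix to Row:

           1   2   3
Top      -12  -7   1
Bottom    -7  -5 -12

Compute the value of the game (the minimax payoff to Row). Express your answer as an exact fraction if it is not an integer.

Row minima: Top → -12, Bottom → -12; maximin = -12.
Column maxima: 1 → -7, 2 → -5, 3 → 1; minimax = -7.
-12 ≠ -7, so there is no saddle point; optimal play is mixed.
2 is strictly dominated by 1 (it gives Row strictly more in every row), so Column never plays it.
On the remaining 2×2 (Top, Bottom vs 1, 3):
Let Row play Top with probability p. Expected payoff against 1: (-12)p + (-7)(1−p) = −5p − 7; against 3: 1p + (-12)(1−p) = 13p − 12.
Setting these equal: −5p − 7 = 13p − 12 ⇒ −18p = -5 ⇒ p = 5/18, and the value is (-5)·(5/18) − 7 = -151/18.
For Column: with q = P(1), equating Top's and Bottom's payoffs gives −13q + 1 = 5q − 12 ⇒ q = 13/18.

-151/18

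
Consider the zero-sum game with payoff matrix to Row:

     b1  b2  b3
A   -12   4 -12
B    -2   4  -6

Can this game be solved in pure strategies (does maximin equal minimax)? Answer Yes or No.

Row minima: A → -12, B → -6; maximin = -6.
Column maxima: b1 → -2, b2 → 4, b3 → -6; minimax = -6.
maximin = minimax = -6, so a saddle point exists.

Yes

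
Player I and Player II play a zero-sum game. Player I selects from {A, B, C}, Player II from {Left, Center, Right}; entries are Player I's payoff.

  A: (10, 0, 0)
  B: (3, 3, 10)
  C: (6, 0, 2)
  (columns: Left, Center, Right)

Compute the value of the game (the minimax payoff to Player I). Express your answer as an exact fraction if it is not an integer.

Row minima: A → 0, B → 3, C → 0; maximin = 3.
Column maxima: Left → 10, Center → 3, Right → 10; minimax = 3.
Since maximin = minimax = 3, there is a saddle point and the value is 3.

3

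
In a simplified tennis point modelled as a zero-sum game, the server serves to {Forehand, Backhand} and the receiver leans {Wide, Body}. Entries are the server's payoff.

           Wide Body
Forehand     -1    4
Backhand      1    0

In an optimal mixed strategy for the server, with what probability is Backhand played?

Row minima: Forehand → -1, Backhand → 0; maximin = 0.
Column maxima: Wide → 1, Body → 4; minimax = 1.
0 ≠ 1, so there is no saddle point; optimal play is mixed.
Let the server play Forehand with probability p. Expected payoff against Wide: (-1)p + 1(1−p) = −2p + 1; against Body: 4p + 0(1−p) = 4p.
Setting these equal: −2p + 1 = 4p ⇒ −6p = -1 ⇒ p = 1/6, and the value is (-2)·(1/6) + 1 = 2/3.
For the receiver: with q = P(Wide), equating Forehand's and Backhand's payoffs gives −5q + 4 = q ⇒ q = 2/3.

5/6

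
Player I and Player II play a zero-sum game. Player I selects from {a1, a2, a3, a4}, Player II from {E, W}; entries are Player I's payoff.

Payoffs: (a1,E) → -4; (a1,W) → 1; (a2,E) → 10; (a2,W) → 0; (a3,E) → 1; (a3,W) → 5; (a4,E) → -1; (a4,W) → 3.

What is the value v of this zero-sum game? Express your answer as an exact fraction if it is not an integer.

Row minima: a1 → -4, a2 → 0, a3 → 1, a4 → -1; maximin = 1.
Column maxima: E → 10, W → 5; minimax = 5.
1 ≠ 5, so there is no saddle point; optimal play is mixed.
a1 is strictly dominated by a3, so Player I never plays it.
a4 is strictly dominated by a3, so Player I never plays it.
On the remaining 2×2 (a2, a3 vs E, W):
Let Player I play a2 with probability p. Expected payoff against E: 10p + 1(1−p) = 9p + 1; against W: 0p + 5(1−p) = −5p + 5.
Setting these equal: 9p + 1 = −5p + 5 ⇒ 14p = 4 ⇒ p = 2/7, and the value is (9)·(2/7) + 1 = 25/7.
For Player II: with q = P(E), equating a2's and a3's payoffs gives 10q = −4q + 5 ⇒ q = 5/14.

25/7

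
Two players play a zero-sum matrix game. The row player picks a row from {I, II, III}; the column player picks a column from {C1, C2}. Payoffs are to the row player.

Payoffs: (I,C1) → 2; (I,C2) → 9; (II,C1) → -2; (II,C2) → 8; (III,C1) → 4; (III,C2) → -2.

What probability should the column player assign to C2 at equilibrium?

2/13

Row minima: I → 2, II → -2, III → -2; maximin = 2.
Column maxima: C1 → 4, C2 → 9; minimax = 4.
2 ≠ 4, so there is no saddle point; optimal play is mixed.
II is strictly dominated by I, so the row player never plays it.
On the remaining 2×2 (I, III vs C1, C2):
Let the row player play I with probability p. Expected payoff against C1: 2p + 4(1−p) = −2p + 4; against C2: 9p + (-2)(1−p) = 11p − 2.
Setting these equal: −2p + 4 = 11p − 2 ⇒ −13p = -6 ⇒ p = 6/13, and the value is (-2)·(6/13) + 4 = 40/13.
For the column player: with q = P(C1), equating I's and III's payoffs gives −7q + 9 = 6q − 2 ⇒ q = 11/13.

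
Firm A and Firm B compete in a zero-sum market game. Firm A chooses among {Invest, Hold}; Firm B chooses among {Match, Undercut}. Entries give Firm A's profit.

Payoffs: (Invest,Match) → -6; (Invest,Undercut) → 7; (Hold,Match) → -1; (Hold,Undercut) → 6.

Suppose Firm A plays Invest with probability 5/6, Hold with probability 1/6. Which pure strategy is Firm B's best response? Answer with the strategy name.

Match

If Firm B plays Match, Firm A's expected payoff is (5/6)·(-6) + (1/6)·(-1) = -31/6.
If Firm B plays Undercut, Firm A's expected payoff is (5/6)·7 + (1/6)·6 = 41/6.
Firm B minimizes Firm A's payoff; the smallest is -31/6, so the best response is Match.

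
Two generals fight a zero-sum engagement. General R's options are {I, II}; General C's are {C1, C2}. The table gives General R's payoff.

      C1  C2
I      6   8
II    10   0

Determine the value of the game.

20/3

Row minima: I → 6, II → 0; maximin = 6.
Column maxima: C1 → 10, C2 → 8; minimax = 8.
6 ≠ 8, so there is no saddle point; optimal play is mixed.
Let General R play I with probability p. Expected payoff against C1: 6p + 10(1−p) = −4p + 10; against C2: 8p + 0(1−p) = 8p.
Setting these equal: −4p + 10 = 8p ⇒ −12p = -10 ⇒ p = 5/6, and the value is (-4)·(5/6) + 10 = 20/3.
For General C: with q = P(C1), equating I's and II's payoffs gives −2q + 8 = 10q ⇒ q = 2/3.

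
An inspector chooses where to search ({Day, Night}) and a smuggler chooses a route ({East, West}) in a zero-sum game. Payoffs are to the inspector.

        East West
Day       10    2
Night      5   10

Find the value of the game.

Row minima: Day → 2, Night → 5; maximin = 5.
Column maxima: East → 10, West → 10; minimax = 10.
5 ≠ 10, so there is no saddle point; optimal play is mixed.
Let the inspector play Day with probability p. Expected payoff against East: 10p + 5(1−p) = 5p + 5; against West: 2p + 10(1−p) = −8p + 10.
Setting these equal: 5p + 5 = −8p + 10 ⇒ 13p = 5 ⇒ p = 5/13, and the value is (5)·(5/13) + 5 = 90/13.
For the smuggler: with q = P(East), equating Day's and Night's payoffs gives 8q + 2 = −5q + 10 ⇒ q = 8/13.

90/13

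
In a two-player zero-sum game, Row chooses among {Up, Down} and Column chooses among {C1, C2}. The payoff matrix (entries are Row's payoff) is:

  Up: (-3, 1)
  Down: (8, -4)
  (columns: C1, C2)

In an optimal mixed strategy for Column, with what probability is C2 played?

Row minima: Up → -3, Down → -4; maximin = -3.
Column maxima: C1 → 8, C2 → 1; minimax = 1.
-3 ≠ 1, so there is no saddle point; optimal play is mixed.
Let Row play Up with probability p. Expected payoff against C1: (-3)p + 8(1−p) = −11p + 8; against C2: 1p + (-4)(1−p) = 5p − 4.
Setting these equal: −11p + 8 = 5p − 4 ⇒ −16p = -12 ⇒ p = 3/4, and the value is (-11)·(3/4) + 8 = -1/4.
For Column: with q = P(C1), equating Up's and Down's payoffs gives −4q + 1 = 12q − 4 ⇒ q = 5/16.

11/16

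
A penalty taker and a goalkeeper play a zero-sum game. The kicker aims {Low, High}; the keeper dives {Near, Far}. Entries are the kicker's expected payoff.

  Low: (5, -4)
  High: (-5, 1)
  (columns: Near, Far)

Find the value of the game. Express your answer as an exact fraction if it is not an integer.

-1

Row minima: Low → -4, High → -5; maximin = -4.
Column maxima: Near → 5, Far → 1; minimax = 1.
-4 ≠ 1, so there is no saddle point; optimal play is mixed.
Let the kicker play Low with probability p. Expected payoff against Near: 5p + (-5)(1−p) = 10p − 5; against Far: (-4)p + 1(1−p) = −5p + 1.
Setting these equal: 10p − 5 = −5p + 1 ⇒ 15p = 6 ⇒ p = 2/5, and the value is (10)·(2/5) − 5 = -1.
For the keeper: with q = P(Near), equating Low's and High's payoffs gives 9q − 4 = −6q + 1 ⇒ q = 1/3.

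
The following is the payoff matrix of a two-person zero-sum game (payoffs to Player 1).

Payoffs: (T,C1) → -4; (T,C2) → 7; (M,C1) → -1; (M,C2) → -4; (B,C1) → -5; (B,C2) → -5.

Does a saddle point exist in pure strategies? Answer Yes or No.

Row minima: T → -4, M → -4, B → -5; maximin = -4.
Column maxima: C1 → -1, C2 → 7; minimax = -1.
-4 ≠ -1, so no pure-strategy equilibrium exists.

No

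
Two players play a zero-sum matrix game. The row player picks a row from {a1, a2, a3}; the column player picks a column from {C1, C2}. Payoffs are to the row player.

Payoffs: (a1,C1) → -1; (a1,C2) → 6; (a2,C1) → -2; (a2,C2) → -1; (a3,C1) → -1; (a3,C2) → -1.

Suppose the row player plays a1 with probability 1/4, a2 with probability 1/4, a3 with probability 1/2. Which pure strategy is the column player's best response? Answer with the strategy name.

C1

If the column player plays C1, the row player's expected payoff is (1/4)·(-1) + (1/4)·(-2) + (1/2)·(-1) = -5/4.
If the column player plays C2, the row player's expected payoff is (1/4)·6 + (1/4)·(-1) + (1/2)·(-1) = 3/4.
The column player minimizes the row player's payoff; the smallest is -5/4, so the best response is C1.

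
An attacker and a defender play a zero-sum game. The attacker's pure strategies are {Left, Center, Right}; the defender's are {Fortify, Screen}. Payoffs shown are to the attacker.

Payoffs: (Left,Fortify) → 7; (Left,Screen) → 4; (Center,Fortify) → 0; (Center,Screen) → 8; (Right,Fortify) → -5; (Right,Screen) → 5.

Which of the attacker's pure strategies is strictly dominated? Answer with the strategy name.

Center gives a strictly higher payoff than Right against every column: 0 > -5, 8 > 5.
So Right is strictly dominated and the attacker never plays it.

Right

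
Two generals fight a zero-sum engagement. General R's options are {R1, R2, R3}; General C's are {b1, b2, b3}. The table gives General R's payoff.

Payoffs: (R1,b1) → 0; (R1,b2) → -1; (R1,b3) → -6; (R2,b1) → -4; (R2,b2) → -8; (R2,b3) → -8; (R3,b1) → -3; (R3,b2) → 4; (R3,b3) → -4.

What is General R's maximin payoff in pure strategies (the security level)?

-4

Row minima: R1 → -6, R2 → -8, R3 → -4.
The best of these is -4.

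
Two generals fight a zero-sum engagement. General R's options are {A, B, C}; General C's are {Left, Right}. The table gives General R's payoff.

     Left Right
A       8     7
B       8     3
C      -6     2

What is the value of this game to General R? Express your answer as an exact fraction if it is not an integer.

7

Row minima: A → 7, B → 3, C → -6; maximin = 7.
Column maxima: Left → 8, Right → 7; minimax = 7.
Since maximin = minimax = 7, there is a saddle point and the value is 7.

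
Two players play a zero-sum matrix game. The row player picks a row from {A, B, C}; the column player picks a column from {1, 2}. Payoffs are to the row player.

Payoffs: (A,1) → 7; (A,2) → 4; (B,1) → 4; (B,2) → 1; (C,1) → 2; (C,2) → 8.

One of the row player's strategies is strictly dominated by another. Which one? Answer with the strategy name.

B

A gives a strictly higher payoff than B against every column: 7 > 4, 4 > 1.
So B is strictly dominated and the row player never plays it.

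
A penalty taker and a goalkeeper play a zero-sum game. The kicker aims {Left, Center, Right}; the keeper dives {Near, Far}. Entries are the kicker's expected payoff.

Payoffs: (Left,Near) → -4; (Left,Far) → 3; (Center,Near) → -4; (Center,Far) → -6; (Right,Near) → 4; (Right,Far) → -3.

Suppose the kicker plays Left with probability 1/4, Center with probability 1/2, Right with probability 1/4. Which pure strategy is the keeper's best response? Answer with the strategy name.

If the keeper plays Near, the kicker's expected payoff is (1/4)·(-4) + (1/2)·(-4) + (1/4)·4 = -2.
If the keeper plays Far, the kicker's expected payoff is (1/4)·3 + (1/2)·(-6) + (1/4)·(-3) = -3.
The keeper minimizes the kicker's payoff; the smallest is -3, so the best response is Far.

Far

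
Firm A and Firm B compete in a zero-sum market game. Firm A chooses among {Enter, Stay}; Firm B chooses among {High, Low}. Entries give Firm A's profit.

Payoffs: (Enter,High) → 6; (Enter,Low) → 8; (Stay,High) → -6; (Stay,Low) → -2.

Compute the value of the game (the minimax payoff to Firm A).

6

Row minima: Enter → 6, Stay → -6; maximin = 6.
Column maxima: High → 6, Low → 8; minimax = 6.
Since maximin = minimax = 6, there is a saddle point and the value is 6.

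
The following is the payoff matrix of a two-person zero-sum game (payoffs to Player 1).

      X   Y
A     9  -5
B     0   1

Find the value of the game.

3/5

Row minima: A → -5, B → 0; maximin = 0.
Column maxima: X → 9, Y → 1; minimax = 1.
0 ≠ 1, so there is no saddle point; optimal play is mixed.
Let Player 1 play A with probability p. Expected payoff against X: 9p + 0(1−p) = 9p; against Y: (-5)p + 1(1−p) = −6p + 1.
Setting these equal: 9p = −6p + 1 ⇒ 15p = 1 ⇒ p = 1/15, and the value is (9)·(1/15) = 3/5.
For Player 2: with q = P(X), equating A's and B's payoffs gives 14q − 5 = −q + 1 ⇒ q = 2/5.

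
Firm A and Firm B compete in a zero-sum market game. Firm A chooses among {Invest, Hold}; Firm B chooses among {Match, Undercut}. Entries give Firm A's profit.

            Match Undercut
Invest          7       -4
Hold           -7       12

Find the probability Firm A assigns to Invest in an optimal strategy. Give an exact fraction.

Row minima: Invest → -4, Hold → -7; maximin = -4.
Column maxima: Match → 7, Undercut → 12; minimax = 7.
-4 ≠ 7, so there is no saddle point; optimal play is mixed.
Let Firm A play Invest with probability p. Expected payoff against Match: 7p + (-7)(1−p) = 14p − 7; against Undercut: (-4)p + 12(1−p) = −16p + 12.
Setting these equal: 14p − 7 = −16p + 12 ⇒ 30p = 19 ⇒ p = 19/30, and the value is (14)·(19/30) − 7 = 28/15.
For Firm B: with q = P(Match), equating Invest's and Hold's payoffs gives 11q − 4 = −19q + 12 ⇒ q = 8/15.

19/30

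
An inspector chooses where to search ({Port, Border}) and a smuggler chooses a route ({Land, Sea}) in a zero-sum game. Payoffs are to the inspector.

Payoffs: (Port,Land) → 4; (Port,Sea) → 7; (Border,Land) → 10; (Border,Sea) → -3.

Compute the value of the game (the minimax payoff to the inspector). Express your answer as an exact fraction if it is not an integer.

41/8

Row minima: Port → 4, Border → -3; maximin = 4.
Column maxima: Land → 10, Sea → 7; minimax = 7.
4 ≠ 7, so there is no saddle point; optimal play is mixed.
Let the inspector play Port with probability p. Expected payoff against Land: 4p + 10(1−p) = −6p + 10; against Sea: 7p + (-3)(1−p) = 10p − 3.
Setting these equal: −6p + 10 = 10p − 3 ⇒ −16p = -13 ⇒ p = 13/16, and the value is (-6)·(13/16) + 10 = 41/8.
For the smuggler: with q = P(Land), equating Port's and Border's payoffs gives −3q + 7 = 13q − 3 ⇒ q = 5/8.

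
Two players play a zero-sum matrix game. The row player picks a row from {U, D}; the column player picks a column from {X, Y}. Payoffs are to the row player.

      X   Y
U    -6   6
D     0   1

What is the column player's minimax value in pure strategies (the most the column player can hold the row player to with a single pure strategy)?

0

Column maxima: X → 0, Y → 6.
The smallest of these is 0.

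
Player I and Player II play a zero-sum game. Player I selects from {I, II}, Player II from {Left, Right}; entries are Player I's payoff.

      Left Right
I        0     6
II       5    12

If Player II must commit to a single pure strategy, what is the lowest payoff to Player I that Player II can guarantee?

5

Column maxima: Left → 5, Right → 12.
The smallest of these is 5.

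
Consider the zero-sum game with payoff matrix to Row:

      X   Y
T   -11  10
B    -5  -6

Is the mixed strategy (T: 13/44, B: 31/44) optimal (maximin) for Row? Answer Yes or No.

Against X this mix gives (13/44)·(-11) + (31/44)·(-5) = -149/22.
Against Y this mix gives (13/44)·10 + (31/44)·(-6) = -14/11.
Column will play X, holding Row to -149/22. Shifting weight toward the row that does better against X would raise this floor (the equalizing mix achieves -58/11 against both X and Y), so the proposed strategy is not optimal.

No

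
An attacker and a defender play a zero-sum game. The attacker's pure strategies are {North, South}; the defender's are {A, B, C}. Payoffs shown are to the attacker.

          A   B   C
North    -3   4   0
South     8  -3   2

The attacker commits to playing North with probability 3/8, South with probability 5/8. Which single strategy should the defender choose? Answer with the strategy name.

B

If the defender plays A, the attacker's expected payoff is (3/8)·(-3) + (5/8)·8 = 31/8.
If the defender plays B, the attacker's expected payoff is (3/8)·4 + (5/8)·(-3) = -3/8.
If the defender plays C, the attacker's expected payoff is (3/8)·0 + (5/8)·2 = 5/4.
The defender minimizes the attacker's payoff; the smallest is -3/8, so the best response is B.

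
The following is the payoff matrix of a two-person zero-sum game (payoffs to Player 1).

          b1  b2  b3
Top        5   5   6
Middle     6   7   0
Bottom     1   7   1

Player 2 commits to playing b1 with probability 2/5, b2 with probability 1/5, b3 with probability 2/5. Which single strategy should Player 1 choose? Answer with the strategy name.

Expected payoff of Top: (2/5)·5 + (1/5)·5 + (2/5)·6 = 27/5.
Expected payoff of Middle: (2/5)·6 + (1/5)·7 + (2/5)·0 = 19/5.
Expected payoff of Bottom: (2/5)·1 + (1/5)·7 + (2/5)·1 = 11/5.
The largest is 27/5, so Player 1's best response is Top.

Top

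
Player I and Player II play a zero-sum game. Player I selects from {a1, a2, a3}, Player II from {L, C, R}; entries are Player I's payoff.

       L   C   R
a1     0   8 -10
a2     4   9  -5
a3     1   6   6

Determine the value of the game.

Row minima: a1 → -10, a2 → -5, a3 → 1; maximin = 1.
Column maxima: L → 4, C → 9, R → 6; minimax = 4.
1 ≠ 4, so there is no saddle point; optimal play is mixed.
a1 is strictly dominated by a2, so Player I never plays it.
C is strictly dominated by L (it gives Player I strictly more in every row), so Player II never plays it.
On the remaining 2×2 (a2, a3 vs L, R):
Let Player I play a2 with probability p. Expected payoff against L: 4p + 1(1−p) = 3p + 1; against R: (-5)p + 6(1−p) = −11p + 6.
Setting these equal: 3p + 1 = −11p + 6 ⇒ 14p = 5 ⇒ p = 5/14, and the value is (3)·(5/14) + 1 = 29/14.
For Player II: with q = P(L), equating a2's and a3's payoffs gives 9q − 5 = −5q + 6 ⇒ q = 11/14.

29/14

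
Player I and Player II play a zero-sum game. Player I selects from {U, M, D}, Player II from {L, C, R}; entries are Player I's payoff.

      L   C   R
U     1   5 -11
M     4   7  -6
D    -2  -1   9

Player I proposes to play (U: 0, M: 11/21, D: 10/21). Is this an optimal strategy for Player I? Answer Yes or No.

Against L this mix gives (11/21)·4 + (10/21)·(-2) = 8/7.
Against C this mix gives (11/21)·7 + (10/21)·(-1) = 67/21.
Against R this mix gives (11/21)·(-6) + (10/21)·9 = 8/7.
All of Player II's active replies (L, R) yield 8/7, and no column does worse for Player I. The mix makes Player II indifferent and guarantees 8/7, so it is optimal.

Yes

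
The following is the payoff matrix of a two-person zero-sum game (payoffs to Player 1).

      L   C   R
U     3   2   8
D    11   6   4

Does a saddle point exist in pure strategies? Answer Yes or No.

No

Row minima: U → 2, D → 4; maximin = 4.
Column maxima: L → 11, C → 6, R → 8; minimax = 6.
4 ≠ 6, so no pure-strategy equilibrium exists.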